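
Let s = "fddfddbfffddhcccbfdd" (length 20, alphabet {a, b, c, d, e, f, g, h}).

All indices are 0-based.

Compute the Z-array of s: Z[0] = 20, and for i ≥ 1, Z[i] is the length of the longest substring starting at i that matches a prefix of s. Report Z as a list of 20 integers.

Z[0]=20
i=1: fresh scan; Z[1]=0
i=2: fresh scan; Z[2]=0
i=3: fresh scan; Z[3]=3 scan→box=[3,6)
i=4: min(r-i=2, Z[1]=0)=0; Z[4]=0
i=5: min(r-i=1, Z[2]=0)=0; Z[5]=0
i=6: fresh scan; Z[6]=0
i=7: fresh scan; Z[7]=1 scan→box=[7,8)
i=8: fresh scan; Z[8]=1 scan→box=[8,9)
i=9: fresh scan; Z[9]=3 scan→box=[9,12)
i=10: min(r-i=2, Z[1]=0)=0; Z[10]=0
i=11: min(r-i=1, Z[2]=0)=0; Z[11]=0
i=12: fresh scan; Z[12]=0
i=13: fresh scan; Z[13]=0
i=14: fresh scan; Z[14]=0
i=15: fresh scan; Z[15]=0
i=16: fresh scan; Z[16]=0
i=17: fresh scan; Z[17]=3 scan→box=[17,20)
i=18: min(r-i=2, Z[1]=0)=0; Z[18]=0
i=19: min(r-i=1, Z[2]=0)=0; Z[19]=0

[20, 0, 0, 3, 0, 0, 0, 1, 1, 3, 0, 0, 0, 0, 0, 0, 0, 3, 0, 0]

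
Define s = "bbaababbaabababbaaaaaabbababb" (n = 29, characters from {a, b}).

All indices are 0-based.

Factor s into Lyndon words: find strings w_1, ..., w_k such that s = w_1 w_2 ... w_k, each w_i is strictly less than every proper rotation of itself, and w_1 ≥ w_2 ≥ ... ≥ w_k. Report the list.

["b", "b", "aababb", "aabababb", "aaaaaabbababb"]

emit factor 1: 'b' (i=0, period=1)
emit factor 2: 'b' (i=1, period=1)
emit factor 3: 'aababb' (i=2, period=6)
emit factor 4: 'aabababb' (i=8, period=8)
emit factor 5: 'aaaaaabbababb' (i=16, period=13)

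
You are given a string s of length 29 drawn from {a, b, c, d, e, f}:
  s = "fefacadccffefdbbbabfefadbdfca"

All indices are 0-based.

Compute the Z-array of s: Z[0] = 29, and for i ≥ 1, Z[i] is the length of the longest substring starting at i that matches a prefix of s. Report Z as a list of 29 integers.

[29, 0, 1, 0, 0, 0, 0, 0, 0, 1, 3, 0, 1, 0, 0, 0, 0, 0, 0, 4, 0, 1, 0, 0, 0, 0, 1, 0, 0]

Z[0]=29
i=1: i≥r, start 0; Z[1]=0
i=2: i≥r, start 0; Z[2]=1 grow→box=[2,3)
i=3: i≥r, start 0; Z[3]=0
i=4: i≥r, start 0; Z[4]=0
i=5: i≥r, start 0; Z[5]=0
i=6: i≥r, start 0; Z[6]=0
i=7: i≥r, start 0; Z[7]=0
i=8: i≥r, start 0; Z[8]=0
i=9: i≥r, start 0; Z[9]=1 grow→box=[9,10)
i=10: i≥r, start 0; Z[10]=3 grow→box=[10,13)
i=11: min(r-i=2, Z[1]=0)=0; Z[11]=0
i=12: min(r-i=1, Z[2]=1)=1; Z[12]=1
i=13: i≥r, start 0; Z[13]=0
i=14: i≥r, start 0; Z[14]=0
i=15: i≥r, start 0; Z[15]=0
i=16: i≥r, start 0; Z[16]=0
i=17: i≥r, start 0; Z[17]=0
i=18: i≥r, start 0; Z[18]=0
i=19: i≥r, start 0; Z[19]=4 grow→box=[19,23)
i=20: min(r-i=3, Z[1]=0)=0; Z[20]=0
i=21: min(r-i=2, Z[2]=1)=1; Z[21]=1
i=22: min(r-i=1, Z[3]=0)=0; Z[22]=0
i=23: i≥r, start 0; Z[23]=0
i=24: i≥r, start 0; Z[24]=0
i=25: i≥r, start 0; Z[25]=0
i=26: i≥r, start 0; Z[26]=1 grow→box=[26,27)
i=27: i≥r, start 0; Z[27]=0
i=28: i≥r, start 0; Z[28]=0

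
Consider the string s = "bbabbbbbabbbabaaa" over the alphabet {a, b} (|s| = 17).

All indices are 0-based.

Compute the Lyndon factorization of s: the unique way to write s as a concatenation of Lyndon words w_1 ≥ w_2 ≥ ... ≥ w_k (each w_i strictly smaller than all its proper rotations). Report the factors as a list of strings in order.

emit factor 1: 'b' (i=0, period=1)
emit factor 2: 'b' (i=1, period=1)
emit factor 3: 'abbbbb' (i=2, period=6)
emit factor 4: 'abbb' (i=8, period=4)
emit factor 5: 'ab' (i=12, period=2)
emit factor 6: 'a' (i=14, period=1)
emit factor 7: 'a' (i=15, period=1)
emit factor 8: 'a' (i=16, period=1)

["b", "b", "abbbbb", "abbb", "ab", "a", "a", "a"]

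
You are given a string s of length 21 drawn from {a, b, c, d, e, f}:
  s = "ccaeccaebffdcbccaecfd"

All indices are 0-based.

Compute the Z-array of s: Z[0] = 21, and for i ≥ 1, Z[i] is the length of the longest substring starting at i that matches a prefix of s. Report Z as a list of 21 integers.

[21, 1, 0, 0, 4, 1, 0, 0, 0, 0, 0, 0, 1, 0, 5, 1, 0, 0, 1, 0, 0]

Z[0]=21
i=1: i≥r, start 0; Z[1]=1 grow→box=[1,2)
i=2: i≥r, start 0; Z[2]=0
i=3: i≥r, start 0; Z[3]=0
i=4: i≥r, start 0; Z[4]=4 grow→box=[4,8)
i=5: min(r-i=3, Z[1]=1)=1; Z[5]=1
i=6: min(r-i=2, Z[2]=0)=0; Z[6]=0
i=7: min(r-i=1, Z[3]=0)=0; Z[7]=0
i=8: i≥r, start 0; Z[8]=0
i=9: i≥r, start 0; Z[9]=0
i=10: i≥r, start 0; Z[10]=0
i=11: i≥r, start 0; Z[11]=0
i=12: i≥r, start 0; Z[12]=1 grow→box=[12,13)
i=13: i≥r, start 0; Z[13]=0
i=14: i≥r, start 0; Z[14]=5 grow→box=[14,19)
i=15: min(r-i=4, Z[1]=1)=1; Z[15]=1
i=16: min(r-i=3, Z[2]=0)=0; Z[16]=0
i=17: min(r-i=2, Z[3]=0)=0; Z[17]=0
i=18: min(r-i=1, Z[4]=4)=1; Z[18]=1
i=19: i≥r, start 0; Z[19]=0
i=20: i≥r, start 0; Z[20]=0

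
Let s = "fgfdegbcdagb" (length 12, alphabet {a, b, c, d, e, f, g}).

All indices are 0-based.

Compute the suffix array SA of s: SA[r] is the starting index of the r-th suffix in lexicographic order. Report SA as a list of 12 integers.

[9, 11, 6, 7, 8, 3, 4, 2, 0, 10, 5, 1]

sorted suffixes:
  #0 SA[0]=9  'agb'
  #1 SA[1]=11  'b'
  #2 SA[2]=6  'bcdagb'
  #3 SA[3]=7  'cdagb'
  #4 SA[4]=8  'dagb'
  #5 SA[5]=3  'degbcdagb'
  #6 SA[6]=4  'egbcdagb'
  #7 SA[7]=2  'fdegbcdagb'
  #8 SA[8]=0  'fgfdegbcdagb'
  #9 SA[9]=10  'gb'
  #10 SA[10]=5  'gbcdagb'
  #11 SA[11]=1  'gfdegbcdagb'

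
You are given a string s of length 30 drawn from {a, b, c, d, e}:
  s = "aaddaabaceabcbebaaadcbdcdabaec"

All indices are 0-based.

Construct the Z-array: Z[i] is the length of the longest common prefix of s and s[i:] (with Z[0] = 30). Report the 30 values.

[30, 1, 0, 0, 2, 1, 0, 1, 0, 0, 1, 0, 0, 0, 0, 0, 2, 3, 1, 0, 0, 0, 0, 0, 0, 1, 0, 1, 0, 0]

Z[0]=30
i=1: i≥r, start 0; Z[1]=1 grow→box=[1,2)
i=2: i≥r, start 0; Z[2]=0
i=3: i≥r, start 0; Z[3]=0
i=4: i≥r, start 0; Z[4]=2 grow→box=[4,6)
i=5: min(r-i=1, Z[1]=1)=1; Z[5]=1
i=6: i≥r, start 0; Z[6]=0
i=7: i≥r, start 0; Z[7]=1 grow→box=[7,8)
i=8: i≥r, start 0; Z[8]=0
i=9: i≥r, start 0; Z[9]=0
i=10: i≥r, start 0; Z[10]=1 grow→box=[10,11)
i=11: i≥r, start 0; Z[11]=0
i=12: i≥r, start 0; Z[12]=0
i=13: i≥r, start 0; Z[13]=0
i=14: i≥r, start 0; Z[14]=0
i=15: i≥r, start 0; Z[15]=0
i=16: i≥r, start 0; Z[16]=2 grow→box=[16,18)
i=17: min(r-i=1, Z[1]=1)=1; Z[17]=3 grow→box=[17,20)
i=18: min(r-i=2, Z[1]=1)=1; Z[18]=1
i=19: min(r-i=1, Z[2]=0)=0; Z[19]=0
i=20: i≥r, start 0; Z[20]=0
i=21: i≥r, start 0; Z[21]=0
i=22: i≥r, start 0; Z[22]=0
i=23: i≥r, start 0; Z[23]=0
i=24: i≥r, start 0; Z[24]=0
i=25: i≥r, start 0; Z[25]=1 grow→box=[25,26)
i=26: i≥r, start 0; Z[26]=0
i=27: i≥r, start 0; Z[27]=1 grow→box=[27,28)
i=28: i≥r, start 0; Z[28]=0
i=29: i≥r, start 0; Z[29]=0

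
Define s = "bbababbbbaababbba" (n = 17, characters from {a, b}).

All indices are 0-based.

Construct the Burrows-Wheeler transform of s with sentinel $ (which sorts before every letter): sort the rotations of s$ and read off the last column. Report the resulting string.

abbabbbbbbaabb$aba

rank  rotation            last
    0  $bbababbbbaababbba  a
    1  a$bbababbbbaababbb  b
    2  aababbba$bbababbbb  b
    3  ababbba$bbababbbba  a
    4  ababbbbaababbba$bb  b
    5  abbba$bbababbbbaab  b
    6  abbbbaababbba$bbab  b
    7  ba$bbababbbbaababb  b
    8  baababbba$bbababbb  b
    9  bababbbbaababbba$b  b
   10  babbba$bbababbbbaa  a
   11  babbbbaababbba$bba  a
   12  bba$bbababbbbaabab  b
   13  bbaababbba$bbababb  b
   14  bbababbbbaababbba$  $
   15  bbba$bbababbbbaaba  a
   16  bbbaababbba$bbabab  b
   17  bbbbaababbba$bbaba  a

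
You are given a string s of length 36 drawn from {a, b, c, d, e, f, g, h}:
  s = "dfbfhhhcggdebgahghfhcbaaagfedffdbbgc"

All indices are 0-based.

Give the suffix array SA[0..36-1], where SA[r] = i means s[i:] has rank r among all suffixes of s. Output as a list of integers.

sorted suffixes:
  #0 SA[0]=22  'aaagfedffdbbgc'
  #1 SA[1]=23  'aagfedffdbbgc'
  #2 SA[2]=24  'agfedffdbbgc'
  #3 SA[3]=14  'ahghfhcbaaagfedffdbbgc'
  #4 SA[4]=21  'baaagfedffdbbgc'
  #5 SA[5]=32  'bbgc'
  #6 SA[6]=2  'bfhhhcggdebgahghfhcbaaagfedffdbbgc'
  #7 SA[7]=12  'bgahghfhcbaaagfedffdbbgc'
  #8 SA[8]=33  'bgc'
  #9 SA[9]=35  'c'
  #10 SA[10]=20  'cbaaagfedffdbbgc'
  #11 SA[11]=7  'cggdebgahghfhcbaaagfedffdbbgc'
  #12 SA[12]=31  'dbbgc'
  #13 SA[13]=10  'debgahghfhcbaaagfedffdbbgc'
  #14 SA[14]=0  'dfbfhhhcggdebgahghfhcbaaagfedffdbbgc'
  #15 SA[15]=28  'dffdbbgc'
  #16 SA[16]=11  'ebgahghfhcbaaagfedffdbbgc'
  #17 SA[17]=27  'edffdbbgc'
  #18 SA[18]=1  'fbfhhhcggdebgahghfhcbaaagfedffdbbgc'
  #19 SA[19]=30  'fdbbgc'
  #20 SA[20]=26  'fedffdbbgc'
  #21 SA[21]=29  'ffdbbgc'
  #22 SA[22]=18  'fhcbaaagfedffdbbgc'
  #23 SA[23]=3  'fhhhcggdebgahghfhcbaaagfedffdbbgc'
  #24 SA[24]=13  'gahghfhcbaaagfedffdbbgc'
  #25 SA[25]=34  'gc'
  #26 SA[26]=9  'gdebgahghfhcbaaagfedffdbbgc'
  #27 SA[27]=25  'gfedffdbbgc'
  #28 SA[28]=8  'ggdebgahghfhcbaaagfedffdbbgc'
  #29 SA[29]=16  'ghfhcbaaagfedffdbbgc'
  #30 SA[30]=19  'hcbaaagfedffdbbgc'
  #31 SA[31]=6  'hcggdebgahghfhcbaaagfedffdbbgc'
  #32 SA[32]=17  'hfhcbaaagfedffdbbgc'
  #33 SA[33]=15  'hghfhcbaaagfedffdbbgc'
  #34 SA[34]=5  'hhcggdebgahghfhcbaaagfedffdbbgc'
  #35 SA[35]=4  'hhhcggdebgahghfhcbaaagfedffdbbgc'

[22, 23, 24, 14, 21, 32, 2, 12, 33, 35, 20, 7, 31, 10, 0, 28, 11, 27, 1, 30, 26, 29, 18, 3, 13, 34, 9, 25, 8, 16, 19, 6, 17, 15, 5, 4]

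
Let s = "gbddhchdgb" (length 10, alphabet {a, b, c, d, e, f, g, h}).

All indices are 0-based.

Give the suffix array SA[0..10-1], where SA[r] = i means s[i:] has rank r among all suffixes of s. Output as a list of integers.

rank | idx | suffix
   0 |   9 | b
   1 |   1 | bddhchdgb
   2 |   5 | chdgb
   3 |   2 | ddhchdgb
   4 |   7 | dgb
   5 |   3 | dhchdgb
   6 |   8 | gb
   7 |   0 | gbddhchdgb
   8 |   4 | hchdgb
   9 |   6 | hdgb

[9, 1, 5, 2, 7, 3, 8, 0, 4, 6]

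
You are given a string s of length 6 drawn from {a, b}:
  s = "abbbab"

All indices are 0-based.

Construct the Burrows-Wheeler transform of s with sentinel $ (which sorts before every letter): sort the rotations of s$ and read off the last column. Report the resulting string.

bb$abba

rank  rotation last
    0  $abbbab  b
    1  ab$abbb  b
    2  abbbab$  $
    3  b$abbba  a
    4  bab$abb  b
    5  bbab$ab  b
    6  bbbab$a  a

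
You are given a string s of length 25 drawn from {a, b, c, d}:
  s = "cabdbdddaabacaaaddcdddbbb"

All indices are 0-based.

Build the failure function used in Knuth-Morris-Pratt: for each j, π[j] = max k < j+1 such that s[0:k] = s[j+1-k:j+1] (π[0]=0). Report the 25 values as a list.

π[0] = 0
j=1 s[j]='a': π[1]=0 (border '')
j=2 s[j]='b': π[2]=0 (border '')
j=3 s[j]='d': π[3]=0 (border '')
j=4 s[j]='b': π[4]=0 (border '')
j=5 s[j]='d': π[5]=0 (border '')
j=6 s[j]='d': π[6]=0 (border '')
j=7 s[j]='d': π[7]=0 (border '')
j=8 s[j]='a': π[8]=0 (border '')
j=9 s[j]='a': π[9]=0 (border '')
j=10 s[j]='b': π[10]=0 (border '')
j=11 s[j]='a': π[11]=0 (border '')
j=12 s[j]='c': π[12]=1 (border 'c')
j=13 s[j]='a': π[13]=2 (border 'ca')
j=14 s[j]='a': k: 2→0; π[14]=0 (border '')
j=15 s[j]='a': π[15]=0 (border '')
j=16 s[j]='d': π[16]=0 (border '')
j=17 s[j]='d': π[17]=0 (border '')
j=18 s[j]='c': π[18]=1 (border 'c')
j=19 s[j]='d': k: 1→0; π[19]=0 (border '')
j=20 s[j]='d': π[20]=0 (border '')
j=21 s[j]='d': π[21]=0 (border '')
j=22 s[j]='b': π[22]=0 (border '')
j=23 s[j]='b': π[23]=0 (border '')
j=24 s[j]='b': π[24]=0 (border '')

[0, 0, 0, 0, 0, 0, 0, 0, 0, 0, 0, 0, 1, 2, 0, 0, 0, 0, 1, 0, 0, 0, 0, 0, 0]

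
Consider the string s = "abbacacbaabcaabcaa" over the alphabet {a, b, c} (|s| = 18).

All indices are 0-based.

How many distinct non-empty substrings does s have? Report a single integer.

137

sorted suffixes:
  #0 SA[0]=17  'a'
  #1 SA[1]=16  'aa'
  #2 SA[2]=12  'aabcaa'
  #3 SA[3]=8  'aabcaabcaa'
  #4 SA[4]=0  'abbacacbaabcaabcaa'
  #5 SA[5]=13  'abcaa'
  #6 SA[6]=9  'abcaabcaa'
  #7 SA[7]=3  'acacbaabcaabcaa'
  #8 SA[8]=5  'acbaabcaabcaa'
  #9 SA[9]=7  'baabcaabcaa'
  #10 SA[10]=2  'bacacbaabcaabcaa'
  #11 SA[11]=1  'bbacacbaabcaabcaa'
  #12 SA[12]=14  'bcaa'
  #13 SA[13]=10  'bcaabcaa'
  #14 SA[14]=15  'caa'
  #15 SA[15]=11  'caabcaa'
  #16 SA[16]=4  'cacbaabcaabcaa'
  #17 SA[17]=6  'cbaabcaabcaa'

SA = [17, 16, 12, 8, 0, 13, 9, 3, 5, 7, 2, 1, 14, 10, 15, 11, 4, 6]
i: (SA[i-1],SA[i]) lcp shared
  1: (17,16) 1 'a'
  2: (16,12) 2 'aa'
  3: (12,8) 6 'aabcaa'
  4: (8,0) 1 'a'
  5: (0,13) 2 'ab'
  6: (13,9) 5 'abcaa'
  7: (9,3) 1 'a'
  8: (3,5) 2 'ac'
  9: (5,7) 0 ''
  10: (7,2) 2 'ba'
  11: (2,1) 1 'b'
  12: (1,14) 1 'b'
  13: (14,10) 4 'bcaa'
  14: (10,15) 0 ''
  15: (15,11) 3 'caa'
  16: (11,4) 2 'ca'
  17: (4,6) 1 'c'

n(n+1)/2 = 18·19/2 = 171
Σ LCP = 0 + 1 + 2 + 6 + 1 + 2 + 5 + 1 + 2 + 0 + 2 + 1 + 1 + 4 + 0 + 3 + 2 + 1 = 34
distinct = 171 − 34 = 137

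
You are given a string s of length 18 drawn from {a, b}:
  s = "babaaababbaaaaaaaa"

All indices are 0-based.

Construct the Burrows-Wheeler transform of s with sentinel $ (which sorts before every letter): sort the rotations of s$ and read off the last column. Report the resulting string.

aaaaaaaabbababba$aa

rank  rotation             last
    0  $babaaababbaaaaaaaa  a
    1  a$babaaababbaaaaaaa  a
    2  aa$babaaababbaaaaaa  a
    3  aaa$babaaababbaaaaa  a
    4  aaaa$babaaababbaaaa  a
    5  aaaaa$babaaababbaaa  a
    6  aaaaaa$babaaababbaa  a
    7  aaaaaaa$babaaababba  a
    8  aaaaaaaa$babaaababb  b
    9  aaababbaaaaaaaa$bab  b
   10  aababbaaaaaaaa$baba  a
   11  abaaababbaaaaaaaa$b  b
   12  ababbaaaaaaaa$babaa  a
   13  abbaaaaaaaa$babaaab  b
   14  baaaaaaaa$babaaabab  b
   15  baaababbaaaaaaaa$ba  a
   16  babaaababbaaaaaaaa$  $
   17  babbaaaaaaaa$babaaa  a
   18  bbaaaaaaaa$babaaaba  a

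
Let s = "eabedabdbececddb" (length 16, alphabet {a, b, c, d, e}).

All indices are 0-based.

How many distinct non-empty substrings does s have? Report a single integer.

121

rank→(start, suffix):
  0 → (5, 'abdbececddb')
  1 → (1, 'abedabdbececddb')
  2 → (15, 'b')
  3 → (6, 'bdbececddb')
  4 → (8, 'bececddb')
  5 → (2, 'bedabdbececddb')
  6 → (12, 'cddb')
  7 → (10, 'cecddb')
  8 → (4, 'dabdbececddb')
  9 → (14, 'db')
  10 → (7, 'dbececddb')
  11 → (13, 'ddb')
  12 → (0, 'eabedabdbececddb')
  13 → (11, 'ecddb')
  14 → (9, 'ececddb')
  15 → (3, 'edabdbececddb')

SA = [5, 1, 15, 6, 8, 2, 12, 10, 4, 14, 7, 13, 0, 11, 9, 3]
rank  pair      lcp
   1  s[5:],s[1:]  2  'ab'
   2  s[1:],s[15:]  0  ''
   3  s[15:],s[6:]  1  'b'
   4  s[6:],s[8:]  1  'b'
   5  s[8:],s[2:]  2  'be'
   6  s[2:],s[12:]  0  ''
   7  s[12:],s[10:]  1  'c'
   8  s[10:],s[4:]  0  ''
   9  s[4:],s[14:]  1  'd'
  10  s[14:],s[7:]  2  'db'
  11  s[7:],s[13:]  1  'd'
  12  s[13:],s[0:]  0  ''
  13  s[0:],s[11:]  1  'e'
  14  s[11:],s[9:]  2  'ec'
  15  s[9:],s[3:]  1  'e'

n(n+1)/2 = 16·17/2 = 136
Σ LCP = 0 + 2 + 0 + 1 + 1 + 2 + 0 + 1 + 0 + 1 + 2 + 1 + 0 + 1 + 2 + 1 = 15
distinct = 136 − 15 = 121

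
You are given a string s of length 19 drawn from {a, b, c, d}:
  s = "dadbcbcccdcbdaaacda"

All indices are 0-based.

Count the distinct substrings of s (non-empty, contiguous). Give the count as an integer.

rank→(start, suffix):
  0 → (18, 'a')
  1 → (13, 'aaacda')
  2 → (14, 'aacda')
  3 → (15, 'acda')
  4 → (1, 'adbcbcccdcbdaaacda')
  5 → (3, 'bcbcccdcbdaaacda')
  6 → (5, 'bcccdcbdaaacda')
  7 → (11, 'bdaaacda')
  8 → (4, 'cbcccdcbdaaacda')
  9 → (10, 'cbdaaacda')
  10 → (6, 'cccdcbdaaacda')
  11 → (7, 'ccdcbdaaacda')
  12 → (16, 'cda')
  13 → (8, 'cdcbdaaacda')
  14 → (17, 'da')
  15 → (12, 'daaacda')
  16 → (0, 'dadbcbcccdcbdaaacda')
  17 → (2, 'dbcbcccdcbdaaacda')
  18 → (9, 'dcbdaaacda')

SA = [18, 13, 14, 15, 1, 3, 5, 11, 4, 10, 6, 7, 16, 8, 17, 12, 0, 2, 9]
rank  pair      lcp
   1  s[18:],s[13:]  1  'a'
   2  s[13:],s[14:]  2  'aa'
   3  s[14:],s[15:]  1  'a'
   4  s[15:],s[1:]  1  'a'
   5  s[1:],s[3:]  0  ''
   6  s[3:],s[5:]  2  'bc'
   7  s[5:],s[11:]  1  'b'
   8  s[11:],s[4:]  0  ''
   9  s[4:],s[10:]  2  'cb'
  10  s[10:],s[6:]  1  'c'
  11  s[6:],s[7:]  2  'cc'
  12  s[7:],s[16:]  1  'c'
  13  s[16:],s[8:]  2  'cd'
  14  s[8:],s[17:]  0  ''
  15  s[17:],s[12:]  2  'da'
  16  s[12:],s[0:]  2  'da'
  17  s[0:],s[2:]  1  'd'
  18  s[2:],s[9:]  1  'd'

n(n+1)/2 = 19·20/2 = 190
Σ LCP = 0 + 1 + 2 + 1 + 1 + 0 + 2 + 1 + 0 + 2 + 1 + 2 + 1 + 2 + 0 + 2 + 2 + 1 + 1 = 22
distinct = 190 − 22 = 168

168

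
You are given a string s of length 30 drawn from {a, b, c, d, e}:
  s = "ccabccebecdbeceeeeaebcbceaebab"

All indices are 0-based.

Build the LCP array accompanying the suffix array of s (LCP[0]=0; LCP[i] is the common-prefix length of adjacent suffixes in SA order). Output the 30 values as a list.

rank | idx | suffix
   0 |  28 | ab
   1 |   2 | abccebecdbeceeeeaebcbceaebab
   2 |  25 | aebab
   3 |  18 | aebcbceaebab
   4 |  29 | b
   5 |  27 | bab
   6 |  20 | bcbceaebab
   7 |   3 | bccebecdbeceeeeaebcbceaebab
   8 |  22 | bceaebab
   9 |   7 | becdbeceeeeaebcbceaebab
  10 |  11 | beceeeeaebcbceaebab
  11 |   1 | cabccebecdbeceeeeaebcbceaebab
  12 |  21 | cbceaebab
  13 |   0 | ccabccebecdbeceeeeaebcbceaebab
  14 |   4 | ccebecdbeceeeeaebcbceaebab
  15 |   9 | cdbeceeeeaebcbceaebab
  16 |  23 | ceaebab
  17 |   5 | cebecdbeceeeeaebcbceaebab
  18 |  13 | ceeeeaebcbceaebab
  19 |  10 | dbeceeeeaebcbceaebab
  20 |  24 | eaebab
  21 |  17 | eaebcbceaebab
  22 |  26 | ebab
  23 |  19 | ebcbceaebab
  24 |   6 | ebecdbeceeeeaebcbceaebab
  25 |   8 | ecdbeceeeeaebcbceaebab
  26 |  12 | eceeeeaebcbceaebab
  27 |  16 | eeaebcbceaebab
  28 |  15 | eeeaebcbceaebab
  29 |  14 | eeeeaebcbceaebab

SA = [28, 2, 25, 18, 29, 27, 20, 3, 22, 7, 11, 1, 21, 0, 4, 9, 23, 5, 13, 10, 24, 17, 26, 19, 6, 8, 12, 16, 15, 14]
[i] adj suffixes → lcp
  [1] 28/2 → 2 ('ab')
  [2] 2/25 → 1 ('a')
  [3] 25/18 → 3 ('aeb')
  [4] 18/29 → 0 ('')
  [5] 29/27 → 1 ('b')
  [6] 27/20 → 1 ('b')
  [7] 20/3 → 2 ('bc')
  [8] 3/22 → 2 ('bc')
  [9] 22/7 → 1 ('b')
  [10] 7/11 → 3 ('bec')
  [11] 11/1 → 0 ('')
  [12] 1/21 → 1 ('c')
  [13] 21/0 → 1 ('c')
  [14] 0/4 → 2 ('cc')
  [15] 4/9 → 1 ('c')
  [16] 9/23 → 1 ('c')
  [17] 23/5 → 2 ('ce')
  [18] 5/13 → 2 ('ce')
  [19] 13/10 → 0 ('')
  [20] 10/24 → 0 ('')
  [21] 24/17 → 4 ('eaeb')
  [22] 17/26 → 1 ('e')
  [23] 26/19 → 2 ('eb')
  [24] 19/6 → 2 ('eb')
  [25] 6/8 → 1 ('e')
  [26] 8/12 → 2 ('ec')
  [27] 12/16 → 1 ('e')
  [28] 16/15 → 2 ('ee')
  [29] 15/14 → 3 ('eee')

[0, 2, 1, 3, 0, 1, 1, 2, 2, 1, 3, 0, 1, 1, 2, 1, 1, 2, 2, 0, 0, 4, 1, 2, 2, 1, 2, 1, 2, 3]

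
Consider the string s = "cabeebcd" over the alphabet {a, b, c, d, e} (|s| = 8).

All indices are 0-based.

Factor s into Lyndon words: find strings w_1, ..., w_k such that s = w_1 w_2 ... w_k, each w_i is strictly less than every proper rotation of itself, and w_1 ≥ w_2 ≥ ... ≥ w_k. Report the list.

["c", "abeebcd"]

emit factor 1: 'c' (i=0, period=1)
emit factor 2: 'abeebcd' (i=1, period=7)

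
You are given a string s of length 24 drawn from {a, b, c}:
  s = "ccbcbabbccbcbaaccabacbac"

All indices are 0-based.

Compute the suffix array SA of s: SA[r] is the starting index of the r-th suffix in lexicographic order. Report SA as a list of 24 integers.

rank→(start, suffix):
  0 → (13, 'aaccabacbac')
  1 → (17, 'abacbac')
  2 → (5, 'abbccbcbaaccabacbac')
  3 → (22, 'ac')
  4 → (19, 'acbac')
  5 → (14, 'accabacbac')
  6 → (12, 'baaccabacbac')
  7 → (4, 'babbccbcbaaccabacbac')
  8 → (21, 'bac')
  9 → (18, 'bacbac')
  10 → (6, 'bbccbcbaaccabacbac')
  11 → (10, 'bcbaaccabacbac')
  12 → (2, 'bcbabbccbcbaaccabacbac')
  13 → (7, 'bccbcbaaccabacbac')
  14 → (23, 'c')
  15 → (16, 'cabacbac')
  16 → (11, 'cbaaccabacbac')
  17 → (3, 'cbabbccbcbaaccabacbac')
  18 → (20, 'cbac')
  19 → (9, 'cbcbaaccabacbac')
  20 → (1, 'cbcbabbccbcbaaccabacbac')
  21 → (15, 'ccabacbac')
  22 → (8, 'ccbcbaaccabacbac')
  23 → (0, 'ccbcbabbccbcbaaccabacbac')

[13, 17, 5, 22, 19, 14, 12, 4, 21, 18, 6, 10, 2, 7, 23, 16, 11, 3, 20, 9, 1, 15, 8, 0]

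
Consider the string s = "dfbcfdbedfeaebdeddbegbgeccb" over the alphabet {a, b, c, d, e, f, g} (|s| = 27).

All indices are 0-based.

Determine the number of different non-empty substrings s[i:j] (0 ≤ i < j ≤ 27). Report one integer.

rank | idx | suffix
   0 |  11 | aebdeddbegbgeccb
   1 |  26 | b
   2 |   2 | bcfdbedfeaebdeddbegbgeccb
   3 |  13 | bdeddbegbgeccb
   4 |   6 | bedfeaebdeddbegbgeccb
   5 |  18 | begbgeccb
   6 |  21 | bgeccb
   7 |  25 | cb
   8 |  24 | ccb
   9 |   3 | cfdbedfeaebdeddbegbgeccb
  10 |   5 | dbedfeaebdeddbegbgeccb
  11 |  17 | dbegbgeccb
  12 |  16 | ddbegbgeccb
  13 |  14 | deddbegbgeccb
  14 |   0 | dfbcfdbedfeaebdeddbegbgeccb
  15 |   8 | dfeaebdeddbegbgeccb
  16 |  10 | eaebdeddbegbgeccb
  17 |  12 | ebdeddbegbgeccb
  18 |  23 | eccb
  19 |  15 | eddbegbgeccb
  20 |   7 | edfeaebdeddbegbgeccb
  21 |  19 | egbgeccb
  22 |   1 | fbcfdbedfeaebdeddbegbgeccb
  23 |   4 | fdbedfeaebdeddbegbgeccb
  24 |   9 | feaebdeddbegbgeccb
  25 |  20 | gbgeccb
  26 |  22 | geccb

SA = [11, 26, 2, 13, 6, 18, 21, 25, 24, 3, 5, 17, 16, 14, 0, 8, 10, 12, 23, 15, 7, 19, 1, 4, 9, 20, 22]
i: (SA[i-1],SA[i]) lcp shared
  1: (11,26) 0 ''
  2: (26,2) 1 'b'
  3: (2,13) 1 'b'
  4: (13,6) 1 'b'
  5: (6,18) 2 'be'
  6: (18,21) 1 'b'
  7: (21,25) 0 ''
  8: (25,24) 1 'c'
  9: (24,3) 1 'c'
  10: (3,5) 0 ''
  11: (5,17) 3 'dbe'
  12: (17,16) 1 'd'
  13: (16,14) 1 'd'
  14: (14,0) 1 'd'
  15: (0,8) 2 'df'
  16: (8,10) 0 ''
  17: (10,12) 1 'e'
  18: (12,23) 1 'e'
  19: (23,15) 1 'e'
  20: (15,7) 2 'ed'
  21: (7,19) 1 'e'
  22: (19,1) 0 ''
  23: (1,4) 1 'f'
  24: (4,9) 1 'f'
  25: (9,20) 0 ''
  26: (20,22) 1 'g'

n(n+1)/2 = 27·28/2 = 378
Σ LCP = 0 + 0 + 1 + 1 + 1 + 2 + 1 + 0 + 1 + 1 + 0 + 3 + 1 + 1 + 1 + 2 + 0 + 1 + 1 + 1 + 2 + 1 + 0 + 1 + 1 + 0 + 1 = 25
distinct = 378 − 25 = 353

353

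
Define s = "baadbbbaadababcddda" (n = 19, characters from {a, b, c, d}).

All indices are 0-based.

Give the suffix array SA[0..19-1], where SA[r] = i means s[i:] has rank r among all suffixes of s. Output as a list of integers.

[18, 7, 1, 10, 12, 8, 2, 6, 0, 11, 5, 4, 13, 14, 17, 9, 3, 16, 15]

rank | idx | suffix
   0 |  18 | a
   1 |   7 | aadababcddda
   2 |   1 | aadbbbaadababcddda
   3 |  10 | ababcddda
   4 |  12 | abcddda
   5 |   8 | adababcddda
   6 |   2 | adbbbaadababcddda
   7 |   6 | baadababcddda
   8 |   0 | baadbbbaadababcddda
   9 |  11 | babcddda
  10 |   5 | bbaadababcddda
  11 |   4 | bbbaadababcddda
  12 |  13 | bcddda
  13 |  14 | cddda
  14 |  17 | da
  15 |   9 | dababcddda
  16 |   3 | dbbbaadababcddda
  17 |  16 | dda
  18 |  15 | ddda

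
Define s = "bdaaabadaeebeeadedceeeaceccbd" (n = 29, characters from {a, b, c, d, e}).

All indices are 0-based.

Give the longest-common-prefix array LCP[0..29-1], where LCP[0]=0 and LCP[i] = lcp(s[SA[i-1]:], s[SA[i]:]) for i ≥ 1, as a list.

[0, 2, 1, 1, 1, 2, 1, 0, 1, 2, 1, 0, 1, 1, 2, 0, 1, 2, 1, 1, 0, 2, 1, 1, 1, 1, 3, 2, 2]

sorted suffixes:
  #0 SA[0]=2  'aaabadaeebeeadedceeeaceccbd'
  #1 SA[1]=3  'aabadaeebeeadedceeeaceccbd'
  #2 SA[2]=4  'abadaeebeeadedceeeaceccbd'
  #3 SA[3]=22  'aceccbd'
  #4 SA[4]=6  'adaeebeeadedceeeaceccbd'
  #5 SA[5]=14  'adedceeeaceccbd'
  #6 SA[6]=8  'aeebeeadedceeeaceccbd'
  #7 SA[7]=5  'badaeebeeadedceeeaceccbd'
  #8 SA[8]=27  'bd'
  #9 SA[9]=0  'bdaaabadaeebeeadedceeeaceccbd'
  #10 SA[10]=11  'beeadedceeeaceccbd'
  #11 SA[11]=26  'cbd'
  #12 SA[12]=25  'ccbd'
  #13 SA[13]=23  'ceccbd'
  #14 SA[14]=18  'ceeeaceccbd'
  #15 SA[15]=28  'd'
  #16 SA[16]=1  'daaabadaeebeeadedceeeaceccbd'
  #17 SA[17]=7  'daeebeeadedceeeaceccbd'
  #18 SA[18]=17  'dceeeaceccbd'
  #19 SA[19]=15  'dedceeeaceccbd'
  #20 SA[20]=21  'eaceccbd'
  #21 SA[21]=13  'eadedceeeaceccbd'
  #22 SA[22]=10  'ebeeadedceeeaceccbd'
  #23 SA[23]=24  'eccbd'
  #24 SA[24]=16  'edceeeaceccbd'
  #25 SA[25]=20  'eeaceccbd'
  #26 SA[26]=12  'eeadedceeeaceccbd'
  #27 SA[27]=9  'eebeeadedceeeaceccbd'
  #28 SA[28]=19  'eeeaceccbd'

SA = [2, 3, 4, 22, 6, 14, 8, 5, 27, 0, 11, 26, 25, 23, 18, 28, 1, 7, 17, 15, 21, 13, 10, 24, 16, 20, 12, 9, 19]
[i] adj suffixes → lcp
  [1] 2/3 → 2 ('aa')
  [2] 3/4 → 1 ('a')
  [3] 4/22 → 1 ('a')
  [4] 22/6 → 1 ('a')
  [5] 6/14 → 2 ('ad')
  [6] 14/8 → 1 ('a')
  [7] 8/5 → 0 ('')
  [8] 5/27 → 1 ('b')
  [9] 27/0 → 2 ('bd')
  [10] 0/11 → 1 ('b')
  [11] 11/26 → 0 ('')
  [12] 26/25 → 1 ('c')
  [13] 25/23 → 1 ('c')
  [14] 23/18 → 2 ('ce')
  [15] 18/28 → 0 ('')
  [16] 28/1 → 1 ('d')
  [17] 1/7 → 2 ('da')
  [18] 7/17 → 1 ('d')
  [19] 17/15 → 1 ('d')
  [20] 15/21 → 0 ('')
  [21] 21/13 → 2 ('ea')
  [22] 13/10 → 1 ('e')
  [23] 10/24 → 1 ('e')
  [24] 24/16 → 1 ('e')
  [25] 16/20 → 1 ('e')
  [26] 20/12 → 3 ('eea')
  [27] 12/9 → 2 ('ee')
  [28] 9/19 → 2 ('ee')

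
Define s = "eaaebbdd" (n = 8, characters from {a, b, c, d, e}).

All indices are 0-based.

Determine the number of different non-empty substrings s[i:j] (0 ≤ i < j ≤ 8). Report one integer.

32

sorted suffixes:
  #0 SA[0]=1  'aaebbdd'
  #1 SA[1]=2  'aebbdd'
  #2 SA[2]=4  'bbdd'
  #3 SA[3]=5  'bdd'
  #4 SA[4]=7  'd'
  #5 SA[5]=6  'dd'
  #6 SA[6]=0  'eaaebbdd'
  #7 SA[7]=3  'ebbdd'

SA = [1, 2, 4, 5, 7, 6, 0, 3]
i: (SA[i-1],SA[i]) lcp shared
  1: (1,2) 1 'a'
  2: (2,4) 0 ''
  3: (4,5) 1 'b'
  4: (5,7) 0 ''
  5: (7,6) 1 'd'
  6: (6,0) 0 ''
  7: (0,3) 1 'e'

n(n+1)/2 = 8·9/2 = 36
Σ LCP = 0 + 1 + 0 + 1 + 0 + 1 + 0 + 1 = 4
distinct = 36 − 4 = 32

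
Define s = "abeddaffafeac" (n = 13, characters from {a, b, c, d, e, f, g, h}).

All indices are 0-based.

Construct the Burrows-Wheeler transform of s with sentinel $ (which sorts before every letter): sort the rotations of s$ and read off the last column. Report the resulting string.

c$efdaadefbfaa

rank  rotation        last
    0  $abeddaffafeac  c
    1  abeddaffafeac$  $
    2  ac$abeddaffafe  e
    3  afeac$abeddaff  f
    4  affafeac$abedd  d
    5  beddaffafeac$a  a
    6  c$abeddaffafea  a
    7  daffafeac$abed  d
    8  ddaffafeac$abe  e
    9  eac$abeddaffaf  f
   10  eddaffafeac$ab  b
   11  fafeac$abeddaf  f
   12  feac$abeddaffa  a
   13  ffafeac$abedda  a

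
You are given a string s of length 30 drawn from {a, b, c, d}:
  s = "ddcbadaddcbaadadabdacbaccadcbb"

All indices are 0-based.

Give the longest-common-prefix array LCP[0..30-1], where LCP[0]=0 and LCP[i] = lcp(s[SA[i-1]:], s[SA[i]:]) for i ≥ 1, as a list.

rank→(start, suffix):
  0 → (11, 'aadadabdacbaccadcbb')
  1 → (16, 'abdacbaccadcbb')
  2 → (19, 'acbaccadcbb')
  3 → (22, 'accadcbb')
  4 → (14, 'adabdacbaccadcbb')
  5 → (12, 'adadabdacbaccadcbb')
  6 → (4, 'adaddcbaadadabdacbaccadcbb')
  7 → (25, 'adcbb')
  8 → (6, 'addcbaadadabdacbaccadcbb')
  9 → (29, 'b')
  10 → (10, 'baadadabdacbaccadcbb')
  11 → (21, 'baccadcbb')
  12 → (3, 'badaddcbaadadabdacbaccadcbb')
  13 → (28, 'bb')
  14 → (17, 'bdacbaccadcbb')
  15 → (24, 'cadcbb')
  16 → (9, 'cbaadadabdacbaccadcbb')
  17 → (20, 'cbaccadcbb')
  18 → (2, 'cbadaddcbaadadabdacbaccadcbb')
  19 → (27, 'cbb')
  20 → (23, 'ccadcbb')
  21 → (15, 'dabdacbaccadcbb')
  22 → (18, 'dacbaccadcbb')
  23 → (13, 'dadabdacbaccadcbb')
  24 → (5, 'daddcbaadadabdacbaccadcbb')
  25 → (8, 'dcbaadadabdacbaccadcbb')
  26 → (1, 'dcbadaddcbaadadabdacbaccadcbb')
  27 → (26, 'dcbb')
  28 → (7, 'ddcbaadadabdacbaccadcbb')
  29 → (0, 'ddcbadaddcbaadadabdacbaccadcbb')

SA = [11, 16, 19, 22, 14, 12, 4, 25, 6, 29, 10, 21, 3, 28, 17, 24, 9, 20, 2, 27, 23, 15, 18, 13, 5, 8, 1, 26, 7, 0]
i: (SA[i-1],SA[i]) lcp shared
  1: (11,16) 1 'a'
  2: (16,19) 1 'a'
  3: (19,22) 2 'ac'
  4: (22,14) 1 'a'
  5: (14,12) 3 'ada'
  6: (12,4) 4 'adad'
  7: (4,25) 2 'ad'
  8: (25,6) 2 'ad'
  9: (6,29) 0 ''
  10: (29,10) 1 'b'
  11: (10,21) 2 'ba'
  12: (21,3) 2 'ba'
  13: (3,28) 1 'b'
  14: (28,17) 1 'b'
  15: (17,24) 0 ''
  16: (24,9) 1 'c'
  17: (9,20) 3 'cba'
  18: (20,2) 3 'cba'
  19: (2,27) 2 'cb'
  20: (27,23) 1 'c'
  21: (23,15) 0 ''
  22: (15,18) 2 'da'
  23: (18,13) 2 'da'
  24: (13,5) 3 'dad'
  25: (5,8) 1 'd'
  26: (8,1) 4 'dcba'
  27: (1,26) 3 'dcb'
  28: (26,7) 1 'd'
  29: (7,0) 5 'ddcba'

[0, 1, 1, 2, 1, 3, 4, 2, 2, 0, 1, 2, 2, 1, 1, 0, 1, 3, 3, 2, 1, 0, 2, 2, 3, 1, 4, 3, 1, 5]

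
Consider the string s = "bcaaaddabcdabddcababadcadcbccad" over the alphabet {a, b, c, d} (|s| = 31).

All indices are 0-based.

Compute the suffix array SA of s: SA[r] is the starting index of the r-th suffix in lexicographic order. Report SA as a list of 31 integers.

[2, 3, 16, 18, 7, 11, 29, 20, 23, 4, 17, 19, 0, 26, 8, 12, 1, 15, 28, 22, 25, 27, 9, 30, 6, 10, 14, 21, 24, 5, 13]

rank→(start, suffix):
  0 → (2, 'aaaddabcdabddcababadcadcbccad')
  1 → (3, 'aaddabcdabddcababadcadcbccad')
  2 → (16, 'ababadcadcbccad')
  3 → (18, 'abadcadcbccad')
  4 → (7, 'abcdabddcababadcadcbccad')
  5 → (11, 'abddcababadcadcbccad')
  6 → (29, 'ad')
  7 → (20, 'adcadcbccad')
  8 → (23, 'adcbccad')
  9 → (4, 'addabcdabddcababadcadcbccad')
  10 → (17, 'babadcadcbccad')
  11 → (19, 'badcadcbccad')
  12 → (0, 'bcaaaddabcdabddcababadcadcbccad')
  13 → (26, 'bccad')
  14 → (8, 'bcdabddcababadcadcbccad')
  15 → (12, 'bddcababadcadcbccad')
  16 → (1, 'caaaddabcdabddcababadcadcbccad')
  17 → (15, 'cababadcadcbccad')
  18 → (28, 'cad')
  19 → (22, 'cadcbccad')
  20 → (25, 'cbccad')
  21 → (27, 'ccad')
  22 → (9, 'cdabddcababadcadcbccad')
  23 → (30, 'd')
  24 → (6, 'dabcdabddcababadcadcbccad')
  25 → (10, 'dabddcababadcadcbccad')
  26 → (14, 'dcababadcadcbccad')
  27 → (21, 'dcadcbccad')
  28 → (24, 'dcbccad')
  29 → (5, 'ddabcdabddcababadcadcbccad')
  30 → (13, 'ddcababadcadcbccad')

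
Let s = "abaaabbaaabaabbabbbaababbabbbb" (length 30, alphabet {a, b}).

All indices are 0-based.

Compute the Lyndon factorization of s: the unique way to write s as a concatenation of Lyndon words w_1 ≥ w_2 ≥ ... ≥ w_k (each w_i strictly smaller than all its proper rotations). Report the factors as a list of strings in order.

["ab", "aaabb", "aaabaabbabbbaababbabbbb"]

emit factor 1: 'ab' (i=0, period=2)
emit factor 2: 'aaabb' (i=2, period=5)
emit factor 3: 'aaabaabbabbbaababbabbbb' (i=7, period=23)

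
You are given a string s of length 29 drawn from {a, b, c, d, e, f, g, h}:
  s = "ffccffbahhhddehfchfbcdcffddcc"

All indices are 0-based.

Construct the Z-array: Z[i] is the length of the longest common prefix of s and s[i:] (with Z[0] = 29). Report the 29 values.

[29, 1, 0, 0, 2, 1, 0, 0, 0, 0, 0, 0, 0, 0, 0, 1, 0, 0, 1, 0, 0, 0, 0, 2, 1, 0, 0, 0, 0]

Z[0]=29
i=1: outside box; Z[1]=1 scan→box=[1,2)
i=2: outside box; Z[2]=0
i=3: outside box; Z[3]=0
i=4: outside box; Z[4]=2 scan→box=[4,6)
i=5: min(r-i=1, Z[1]=1)=1; Z[5]=1
i=6: outside box; Z[6]=0
i=7: outside box; Z[7]=0
i=8: outside box; Z[8]=0
i=9: outside box; Z[9]=0
i=10: outside box; Z[10]=0
i=11: outside box; Z[11]=0
i=12: outside box; Z[12]=0
i=13: outside box; Z[13]=0
i=14: outside box; Z[14]=0
i=15: outside box; Z[15]=1 scan→box=[15,16)
i=16: outside box; Z[16]=0
i=17: outside box; Z[17]=0
i=18: outside box; Z[18]=1 scan→box=[18,19)
i=19: outside box; Z[19]=0
i=20: outside box; Z[20]=0
i=21: outside box; Z[21]=0
i=22: outside box; Z[22]=0
i=23: outside box; Z[23]=2 scan→box=[23,25)
i=24: min(r-i=1, Z[1]=1)=1; Z[24]=1
i=25: outside box; Z[25]=0
i=26: outside box; Z[26]=0
i=27: outside box; Z[27]=0
i=28: outside box; Z[28]=0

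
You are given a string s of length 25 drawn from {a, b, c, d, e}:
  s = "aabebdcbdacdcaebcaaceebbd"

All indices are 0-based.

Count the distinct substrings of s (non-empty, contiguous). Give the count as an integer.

297

rank | idx | suffix
   0 |   0 | aabebdcbdacdcaebcaaceebbd
   1 |  17 | aaceebbd
   2 |   1 | abebdcbdacdcaebcaaceebbd
   3 |   9 | acdcaebcaaceebbd
   4 |  18 | aceebbd
   5 |  13 | aebcaaceebbd
   6 |  22 | bbd
   7 |  15 | bcaaceebbd
   8 |  23 | bd
   9 |   7 | bdacdcaebcaaceebbd
  10 |   4 | bdcbdacdcaebcaaceebbd
  11 |   2 | bebdcbdacdcaebcaaceebbd
  12 |  16 | caaceebbd
  13 |  12 | caebcaaceebbd
  14 |   6 | cbdacdcaebcaaceebbd
  15 |  10 | cdcaebcaaceebbd
  16 |  19 | ceebbd
  17 |  24 | d
  18 |   8 | dacdcaebcaaceebbd
  19 |  11 | dcaebcaaceebbd
  20 |   5 | dcbdacdcaebcaaceebbd
  21 |  21 | ebbd
  22 |  14 | ebcaaceebbd
  23 |   3 | ebdcbdacdcaebcaaceebbd
  24 |  20 | eebbd

SA = [0, 17, 1, 9, 18, 13, 22, 15, 23, 7, 4, 2, 16, 12, 6, 10, 19, 24, 8, 11, 5, 21, 14, 3, 20]
i: (SA[i-1],SA[i]) lcp shared
  1: (0,17) 2 'aa'
  2: (17,1) 1 'a'
  3: (1,9) 1 'a'
  4: (9,18) 2 'ac'
  5: (18,13) 1 'a'
  6: (13,22) 0 ''
  7: (22,15) 1 'b'
  8: (15,23) 1 'b'
  9: (23,7) 2 'bd'
  10: (7,4) 2 'bd'
  11: (4,2) 1 'b'
  12: (2,16) 0 ''
  13: (16,12) 2 'ca'
  14: (12,6) 1 'c'
  15: (6,10) 1 'c'
  16: (10,19) 1 'c'
  17: (19,24) 0 ''
  18: (24,8) 1 'd'
  19: (8,11) 1 'd'
  20: (11,5) 2 'dc'
  21: (5,21) 0 ''
  22: (21,14) 2 'eb'
  23: (14,3) 2 'eb'
  24: (3,20) 1 'e'

n(n+1)/2 = 25·26/2 = 325
Σ LCP = 0 + 2 + 1 + 1 + 2 + 1 + 0 + 1 + 1 + 2 + 2 + 1 + 0 + 2 + 1 + 1 + 1 + 0 + 1 + 1 + 2 + 0 + 2 + 2 + 1 = 28
distinct = 325 − 28 = 297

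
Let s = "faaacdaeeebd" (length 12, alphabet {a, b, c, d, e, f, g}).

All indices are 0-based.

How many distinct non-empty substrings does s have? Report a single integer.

rank | idx | suffix
   0 |   1 | aaacdaeeebd
   1 |   2 | aacdaeeebd
   2 |   3 | acdaeeebd
   3 |   6 | aeeebd
   4 |  10 | bd
   5 |   4 | cdaeeebd
   6 |  11 | d
   7 |   5 | daeeebd
   8 |   9 | ebd
   9 |   8 | eebd
  10 |   7 | eeebd
  11 |   0 | faaacdaeeebd

SA = [1, 2, 3, 6, 10, 4, 11, 5, 9, 8, 7, 0]
[i] adj suffixes → lcp
  [1] 1/2 → 2 ('aa')
  [2] 2/3 → 1 ('a')
  [3] 3/6 → 1 ('a')
  [4] 6/10 → 0 ('')
  [5] 10/4 → 0 ('')
  [6] 4/11 → 0 ('')
  [7] 11/5 → 1 ('d')
  [8] 5/9 → 0 ('')
  [9] 9/8 → 1 ('e')
  [10] 8/7 → 2 ('ee')
  [11] 7/0 → 0 ('')

n(n+1)/2 = 12·13/2 = 78
Σ LCP = 0 + 2 + 1 + 1 + 0 + 0 + 0 + 1 + 0 + 1 + 2 + 0 = 8
distinct = 78 − 8 = 70

70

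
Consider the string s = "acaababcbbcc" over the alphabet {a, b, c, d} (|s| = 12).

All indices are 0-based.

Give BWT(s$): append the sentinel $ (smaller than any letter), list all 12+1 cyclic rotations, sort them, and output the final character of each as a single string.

ccab$acabcabb

rank  rotation       last
    0  $acaababcbbcc  c
    1  aababcbbcc$ac  c
    2  ababcbbcc$aca  a
    3  abcbbcc$acaab  b
    4  acaababcbbcc$  $
    5  babcbbcc$acaa  a
    6  bbcc$acaababc  c
    7  bcbbcc$acaaba  a
    8  bcc$acaababcb  b
    9  c$acaababcbbc  c
   10  caababcbbcc$a  a
   11  cbbcc$acaabab  b
   12  cc$acaababcbb  b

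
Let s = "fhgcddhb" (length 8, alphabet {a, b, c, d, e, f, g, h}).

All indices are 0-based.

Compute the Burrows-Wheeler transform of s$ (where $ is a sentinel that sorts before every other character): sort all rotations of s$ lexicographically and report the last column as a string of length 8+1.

bhgcd$hdf

rank  rotation   last
    0  $fhgcddhb  b
    1  b$fhgcddh  h
    2  cddhb$fhg  g
    3  ddhb$fhgc  c
    4  dhb$fhgcd  d
    5  fhgcddhb$  $
    6  gcddhb$fh  h
    7  hb$fhgcdd  d
    8  hgcddhb$f  f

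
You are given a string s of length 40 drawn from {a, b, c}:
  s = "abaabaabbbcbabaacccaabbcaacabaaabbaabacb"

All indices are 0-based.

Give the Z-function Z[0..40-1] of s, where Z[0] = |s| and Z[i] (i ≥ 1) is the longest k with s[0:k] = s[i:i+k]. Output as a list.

Z[0]=40
i=1: fresh scan; Z[1]=0
i=2: fresh scan; Z[2]=1 scan→box=[2,3)
i=3: fresh scan; Z[3]=5 scan→box=[3,8)
i=4: min(r-i=4, Z[1]=0)=0; Z[4]=0
i=5: min(r-i=3, Z[2]=1)=1; Z[5]=1
i=6: min(r-i=2, Z[3]=5)=2; Z[6]=2
i=7: min(r-i=1, Z[4]=0)=0; Z[7]=0
i=8: fresh scan; Z[8]=0
i=9: fresh scan; Z[9]=0
i=10: fresh scan; Z[10]=0
i=11: fresh scan; Z[11]=0
i=12: fresh scan; Z[12]=4 scan→box=[12,16)
i=13: min(r-i=3, Z[1]=0)=0; Z[13]=0
i=14: min(r-i=2, Z[2]=1)=1; Z[14]=1
i=15: min(r-i=1, Z[3]=5)=1; Z[15]=1
i=16: fresh scan; Z[16]=0
i=17: fresh scan; Z[17]=0
i=18: fresh scan; Z[18]=0
i=19: fresh scan; Z[19]=1 scan→box=[19,20)
i=20: fresh scan; Z[20]=2 scan→box=[20,22)
i=21: min(r-i=1, Z[1]=0)=0; Z[21]=0
i=22: fresh scan; Z[22]=0
i=23: fresh scan; Z[23]=0
i=24: fresh scan; Z[24]=1 scan→box=[24,25)
i=25: fresh scan; Z[25]=1 scan→box=[25,26)
i=26: fresh scan; Z[26]=0
i=27: fresh scan; Z[27]=4 scan→box=[27,31)
i=28: min(r-i=3, Z[1]=0)=0; Z[28]=0
i=29: min(r-i=2, Z[2]=1)=1; Z[29]=1
i=30: min(r-i=1, Z[3]=5)=1; Z[30]=1
i=31: fresh scan; Z[31]=2 scan→box=[31,33)
i=32: min(r-i=1, Z[1]=0)=0; Z[32]=0
i=33: fresh scan; Z[33]=0
i=34: fresh scan; Z[34]=1 scan→box=[34,35)
i=35: fresh scan; Z[35]=3 scan→box=[35,38)
i=36: min(r-i=2, Z[1]=0)=0; Z[36]=0
i=37: min(r-i=1, Z[2]=1)=1; Z[37]=1
i=38: fresh scan; Z[38]=0
i=39: fresh scan; Z[39]=0

[40, 0, 1, 5, 0, 1, 2, 0, 0, 0, 0, 0, 4, 0, 1, 1, 0, 0, 0, 1, 2, 0, 0, 0, 1, 1, 0, 4, 0, 1, 1, 2, 0, 0, 1, 3, 0, 1, 0, 0]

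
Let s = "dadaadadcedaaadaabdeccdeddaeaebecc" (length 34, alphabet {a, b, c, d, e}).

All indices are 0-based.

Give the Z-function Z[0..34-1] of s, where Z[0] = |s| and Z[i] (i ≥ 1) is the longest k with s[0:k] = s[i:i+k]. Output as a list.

[34, 0, 2, 0, 0, 3, 0, 1, 0, 0, 2, 0, 0, 0, 2, 0, 0, 0, 1, 0, 0, 0, 1, 0, 1, 2, 0, 0, 0, 0, 0, 0, 0, 0]

Z[0]=34
i=1: fresh scan; Z[1]=0
i=2: fresh scan; Z[2]=2 scan→box=[2,4)
i=3: min(r-i=1, Z[1]=0)=0; Z[3]=0
i=4: fresh scan; Z[4]=0
i=5: fresh scan; Z[5]=3 scan→box=[5,8)
i=6: min(r-i=2, Z[1]=0)=0; Z[6]=0
i=7: min(r-i=1, Z[2]=2)=1; Z[7]=1
i=8: fresh scan; Z[8]=0
i=9: fresh scan; Z[9]=0
i=10: fresh scan; Z[10]=2 scan→box=[10,12)
i=11: min(r-i=1, Z[1]=0)=0; Z[11]=0
i=12: fresh scan; Z[12]=0
i=13: fresh scan; Z[13]=0
i=14: fresh scan; Z[14]=2 scan→box=[14,16)
i=15: min(r-i=1, Z[1]=0)=0; Z[15]=0
i=16: fresh scan; Z[16]=0
i=17: fresh scan; Z[17]=0
i=18: fresh scan; Z[18]=1 scan→box=[18,19)
i=19: fresh scan; Z[19]=0
i=20: fresh scan; Z[20]=0
i=21: fresh scan; Z[21]=0
i=22: fresh scan; Z[22]=1 scan→box=[22,23)
i=23: fresh scan; Z[23]=0
i=24: fresh scan; Z[24]=1 scan→box=[24,25)
i=25: fresh scan; Z[25]=2 scan→box=[25,27)
i=26: min(r-i=1, Z[1]=0)=0; Z[26]=0
i=27: fresh scan; Z[27]=0
i=28: fresh scan; Z[28]=0
i=29: fresh scan; Z[29]=0
i=30: fresh scan; Z[30]=0
i=31: fresh scan; Z[31]=0
i=32: fresh scan; Z[32]=0
i=33: fresh scan; Z[33]=0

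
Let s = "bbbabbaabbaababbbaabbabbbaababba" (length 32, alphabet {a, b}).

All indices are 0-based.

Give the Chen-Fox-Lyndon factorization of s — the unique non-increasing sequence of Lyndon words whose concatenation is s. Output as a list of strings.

["b", "b", "b", "abb", "aabb", "aababbbaabbabbb", "aababb", "a"]

emit factor 1: 'b' (i=0, period=1)
emit factor 2: 'b' (i=1, period=1)
emit factor 3: 'b' (i=2, period=1)
emit factor 4: 'abb' (i=3, period=3)
emit factor 5: 'aabb' (i=6, period=4)
emit factor 6: 'aababbbaabbabbb' (i=10, period=15)
emit factor 7: 'aababb' (i=25, period=6)
emit factor 8: 'a' (i=31, period=1)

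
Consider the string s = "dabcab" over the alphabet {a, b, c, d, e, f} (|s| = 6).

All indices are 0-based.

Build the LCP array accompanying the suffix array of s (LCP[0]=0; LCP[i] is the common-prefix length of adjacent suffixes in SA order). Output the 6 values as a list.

rank | idx | suffix
   0 |   4 | ab
   1 |   1 | abcab
   2 |   5 | b
   3 |   2 | bcab
   4 |   3 | cab
   5 |   0 | dabcab

SA = [4, 1, 5, 2, 3, 0]
rank  pair      lcp
   1  s[4:],s[1:]  2  'ab'
   2  s[1:],s[5:]  0  ''
   3  s[5:],s[2:]  1  'b'
   4  s[2:],s[3:]  0  ''
   5  s[3:],s[0:]  0  ''

[0, 2, 0, 1, 0, 0]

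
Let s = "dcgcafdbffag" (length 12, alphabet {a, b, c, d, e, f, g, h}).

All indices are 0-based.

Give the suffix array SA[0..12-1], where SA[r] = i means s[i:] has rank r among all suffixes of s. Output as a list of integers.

rank→(start, suffix):
  0 → (4, 'afdbffag')
  1 → (10, 'ag')
  2 → (7, 'bffag')
  3 → (3, 'cafdbffag')
  4 → (1, 'cgcafdbffag')
  5 → (6, 'dbffag')
  6 → (0, 'dcgcafdbffag')
  7 → (9, 'fag')
  8 → (5, 'fdbffag')
  9 → (8, 'ffag')
  10 → (11, 'g')
  11 → (2, 'gcafdbffag')

[4, 10, 7, 3, 1, 6, 0, 9, 5, 8, 11, 2]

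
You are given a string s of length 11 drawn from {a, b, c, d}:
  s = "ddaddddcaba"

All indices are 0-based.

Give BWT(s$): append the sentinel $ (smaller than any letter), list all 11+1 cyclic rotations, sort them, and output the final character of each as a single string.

abcdaddd$dda

rank  rotation      last
    0  $ddaddddcaba  a
    1  a$ddaddddcab  b
    2  aba$ddaddddc  c
    3  addddcaba$dd  d
    4  ba$ddaddddca  a
    5  caba$ddadddd  d
    6  daddddcaba$d  d
    7  dcaba$ddaddd  d
    8  ddaddddcaba$  $
    9  ddcaba$ddadd  d
   10  dddcaba$ddad  d
   11  ddddcaba$dda  a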